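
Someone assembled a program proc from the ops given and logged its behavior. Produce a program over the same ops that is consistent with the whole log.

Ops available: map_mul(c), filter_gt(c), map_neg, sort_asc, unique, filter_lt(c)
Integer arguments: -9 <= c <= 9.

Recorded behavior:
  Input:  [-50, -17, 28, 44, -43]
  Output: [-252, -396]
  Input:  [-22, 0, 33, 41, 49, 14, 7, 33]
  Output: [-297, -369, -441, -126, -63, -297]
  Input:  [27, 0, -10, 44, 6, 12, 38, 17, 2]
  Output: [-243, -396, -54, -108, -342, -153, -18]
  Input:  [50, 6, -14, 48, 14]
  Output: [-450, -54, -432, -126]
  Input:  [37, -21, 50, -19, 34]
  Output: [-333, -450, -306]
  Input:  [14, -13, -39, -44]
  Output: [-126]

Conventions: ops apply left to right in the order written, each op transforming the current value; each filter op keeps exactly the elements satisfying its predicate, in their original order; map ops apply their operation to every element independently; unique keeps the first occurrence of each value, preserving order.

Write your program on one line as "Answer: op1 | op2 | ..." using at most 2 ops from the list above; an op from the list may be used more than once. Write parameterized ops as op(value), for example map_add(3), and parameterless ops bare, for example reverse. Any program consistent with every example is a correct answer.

map_mul(-9) | filter_lt(-1)

Check, running the answer program on each example:
  [-50, -17, 28, 44, -43] -> [450, 153, -252, -396, 387] -> [-252, -396]
  [-22, 0, 33, 41, 49, 14, 7, 33] -> [198, 0, -297, -369, -441, -126, -63, -297] -> [-297, -369, -441, -126, -63, -297]
  [27, 0, -10, 44, 6, 12, 38, 17, 2] -> [-243, 0, 90, -396, -54, -108, -342, -153, -18] -> [-243, -396, -54, -108, -342, -153, -18]
  [50, 6, -14, 48, 14] -> [-450, -54, 126, -432, -126] -> [-450, -54, -432, -126]
  [37, -21, 50, -19, 34] -> [-333, 189, -450, 171, -306] -> [-333, -450, -306]
  [14, -13, -39, -44] -> [-126, 117, 351, 396] -> [-126]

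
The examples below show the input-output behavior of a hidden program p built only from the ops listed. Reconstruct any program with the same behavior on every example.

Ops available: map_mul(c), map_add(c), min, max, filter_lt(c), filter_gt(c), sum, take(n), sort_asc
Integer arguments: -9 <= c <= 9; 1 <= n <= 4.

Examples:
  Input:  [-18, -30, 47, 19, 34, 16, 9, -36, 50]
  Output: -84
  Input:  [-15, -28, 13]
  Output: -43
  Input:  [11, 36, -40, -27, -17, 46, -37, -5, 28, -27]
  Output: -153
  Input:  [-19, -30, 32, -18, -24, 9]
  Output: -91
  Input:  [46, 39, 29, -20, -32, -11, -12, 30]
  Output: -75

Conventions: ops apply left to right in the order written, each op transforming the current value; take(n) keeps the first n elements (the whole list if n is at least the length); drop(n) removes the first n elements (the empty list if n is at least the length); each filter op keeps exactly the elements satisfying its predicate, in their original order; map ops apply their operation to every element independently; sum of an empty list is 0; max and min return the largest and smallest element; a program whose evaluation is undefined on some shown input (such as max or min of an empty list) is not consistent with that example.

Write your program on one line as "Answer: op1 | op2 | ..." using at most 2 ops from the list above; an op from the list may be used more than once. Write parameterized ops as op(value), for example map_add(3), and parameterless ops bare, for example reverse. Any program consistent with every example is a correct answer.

filter_lt(4) | sum

Check, running the answer program on each example:
  [-18, -30, 47, 19, 34, 16, 9, -36, 50] -> [-18, -30, -36] -> -84
  [-15, -28, 13] -> [-15, -28] -> -43
  [11, 36, -40, -27, -17, 46, -37, -5, 28, -27] -> [-40, -27, -17, -37, -5, -27] -> -153
  [-19, -30, 32, -18, -24, 9] -> [-19, -30, -18, -24] -> -91
  [46, 39, 29, -20, -32, -11, -12, 30] -> [-20, -32, -11, -12] -> -75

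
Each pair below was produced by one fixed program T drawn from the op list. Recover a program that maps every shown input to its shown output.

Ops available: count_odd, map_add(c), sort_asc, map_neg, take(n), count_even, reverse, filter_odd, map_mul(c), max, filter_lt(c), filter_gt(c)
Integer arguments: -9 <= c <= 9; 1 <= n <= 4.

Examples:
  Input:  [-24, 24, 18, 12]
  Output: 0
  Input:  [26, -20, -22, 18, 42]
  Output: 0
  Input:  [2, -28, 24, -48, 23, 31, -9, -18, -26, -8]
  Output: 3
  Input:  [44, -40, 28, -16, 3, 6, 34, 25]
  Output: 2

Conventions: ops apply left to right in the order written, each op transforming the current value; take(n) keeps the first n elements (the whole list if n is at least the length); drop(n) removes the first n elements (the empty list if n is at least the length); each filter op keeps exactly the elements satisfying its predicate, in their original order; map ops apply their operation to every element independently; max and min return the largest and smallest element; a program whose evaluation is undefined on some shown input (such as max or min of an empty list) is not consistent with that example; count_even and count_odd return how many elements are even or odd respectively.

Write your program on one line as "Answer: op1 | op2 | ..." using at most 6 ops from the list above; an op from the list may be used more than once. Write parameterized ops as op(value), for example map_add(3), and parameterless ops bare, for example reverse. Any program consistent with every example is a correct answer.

map_neg | filter_odd | map_add(-1) | sort_asc | count_even

Check, running the answer program on each example:
  [-24, 24, 18, 12] -> [24, -24, -18, -12] -> [] -> [] -> [] -> 0
  [26, -20, -22, 18, 42] -> [-26, 20, 22, -18, -42] -> [] -> [] -> [] -> 0
  [2, -28, 24, -48, 23, 31, -9, -18, -26, -8] -> [-2, 28, -24, 48, -23, -31, 9, 18, 26, 8] -> [-23, -31, 9] -> [-24, -32, 8] -> [-32, -24, 8] -> 3
  [44, -40, 28, -16, 3, 6, 34, 25] -> [-44, 40, -28, 16, -3, -6, -34, -25] -> [-3, -25] -> [-4, -26] -> [-26, -4] -> 2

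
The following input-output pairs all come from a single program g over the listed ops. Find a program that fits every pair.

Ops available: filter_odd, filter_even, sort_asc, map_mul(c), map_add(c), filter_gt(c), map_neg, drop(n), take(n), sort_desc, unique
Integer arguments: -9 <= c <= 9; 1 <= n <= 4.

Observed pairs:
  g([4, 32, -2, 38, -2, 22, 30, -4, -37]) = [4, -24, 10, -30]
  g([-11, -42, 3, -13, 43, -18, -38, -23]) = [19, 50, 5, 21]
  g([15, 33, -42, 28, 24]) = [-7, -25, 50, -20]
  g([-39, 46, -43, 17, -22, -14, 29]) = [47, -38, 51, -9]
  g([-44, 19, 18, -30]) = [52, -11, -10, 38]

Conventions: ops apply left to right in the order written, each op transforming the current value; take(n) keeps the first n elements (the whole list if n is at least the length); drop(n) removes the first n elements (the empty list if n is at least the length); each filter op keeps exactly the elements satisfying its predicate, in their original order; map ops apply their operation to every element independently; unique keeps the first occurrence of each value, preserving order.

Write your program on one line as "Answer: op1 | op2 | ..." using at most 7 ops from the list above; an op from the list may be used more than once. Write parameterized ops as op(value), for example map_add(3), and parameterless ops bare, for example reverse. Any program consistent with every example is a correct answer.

map_neg | map_add(5) | map_neg | map_add(-3) | take(4) | map_neg

Check, running the answer program on each example:
  [4, 32, -2, 38, -2, 22, 30, -4, -37] -> [-4, -32, 2, -38, 2, -22, -30, 4, 37] -> [1, -27, 7, -33, 7, -17, -25, 9, 42] -> [-1, 27, -7, 33, -7, 17, 25, -9, -42] -> [-4, 24, -10, 30, -10, 14, 22, -12, -45] -> [-4, 24, -10, 30] -> [4, -24, 10, -30]
  [-11, -42, 3, -13, 43, -18, -38, -23] -> [11, 42, -3, 13, -43, 18, 38, 23] -> [16, 47, 2, 18, -38, 23, 43, 28] -> [-16, -47, -2, -18, 38, -23, -43, -28] -> [-19, -50, -5, -21, 35, -26, -46, -31] -> [-19, -50, -5, -21] -> [19, 50, 5, 21]
  [15, 33, -42, 28, 24] -> [-15, -33, 42, -28, -24] -> [-10, -28, 47, -23, -19] -> [10, 28, -47, 23, 19] -> [7, 25, -50, 20, 16] -> [7, 25, -50, 20] -> [-7, -25, 50, -20]
  [-39, 46, -43, 17, -22, -14, 29] -> [39, -46, 43, -17, 22, 14, -29] -> [44, -41, 48, -12, 27, 19, -24] -> [-44, 41, -48, 12, -27, -19, 24] -> [-47, 38, -51, 9, -30, -22, 21] -> [-47, 38, -51, 9] -> [47, -38, 51, -9]
  [-44, 19, 18, -30] -> [44, -19, -18, 30] -> [49, -14, -13, 35] -> [-49, 14, 13, -35] -> [-52, 11, 10, -38] -> [-52, 11, 10, -38] -> [52, -11, -10, 38]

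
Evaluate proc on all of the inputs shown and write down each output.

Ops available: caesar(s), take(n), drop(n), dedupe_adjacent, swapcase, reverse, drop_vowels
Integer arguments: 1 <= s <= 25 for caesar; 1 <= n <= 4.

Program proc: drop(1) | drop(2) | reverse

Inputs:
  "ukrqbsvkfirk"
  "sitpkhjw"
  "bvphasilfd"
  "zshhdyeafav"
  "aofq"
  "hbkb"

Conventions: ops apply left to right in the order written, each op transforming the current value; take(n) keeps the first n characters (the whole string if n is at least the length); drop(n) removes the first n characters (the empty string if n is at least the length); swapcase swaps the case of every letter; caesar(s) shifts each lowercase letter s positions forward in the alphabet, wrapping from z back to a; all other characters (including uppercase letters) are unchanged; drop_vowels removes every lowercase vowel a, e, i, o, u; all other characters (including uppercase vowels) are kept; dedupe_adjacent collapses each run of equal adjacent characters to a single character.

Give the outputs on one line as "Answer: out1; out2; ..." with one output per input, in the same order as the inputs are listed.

"krifkvsbq"; "wjhkp"; "dflisah"; "vafaeydh"; "q"; "b"

Execution, op by op:
  "ukrqbsvkfirk" -> "krqbsvkfirk" -> "qbsvkfirk" -> "krifkvsbq"
  "sitpkhjw" -> "itpkhjw" -> "pkhjw" -> "wjhkp"
  "bvphasilfd" -> "vphasilfd" -> "hasilfd" -> "dflisah"
  "zshhdyeafav" -> "shhdyeafav" -> "hdyeafav" -> "vafaeydh"
  "aofq" -> "ofq" -> "q" -> "q"
  "hbkb" -> "bkb" -> "b" -> "b"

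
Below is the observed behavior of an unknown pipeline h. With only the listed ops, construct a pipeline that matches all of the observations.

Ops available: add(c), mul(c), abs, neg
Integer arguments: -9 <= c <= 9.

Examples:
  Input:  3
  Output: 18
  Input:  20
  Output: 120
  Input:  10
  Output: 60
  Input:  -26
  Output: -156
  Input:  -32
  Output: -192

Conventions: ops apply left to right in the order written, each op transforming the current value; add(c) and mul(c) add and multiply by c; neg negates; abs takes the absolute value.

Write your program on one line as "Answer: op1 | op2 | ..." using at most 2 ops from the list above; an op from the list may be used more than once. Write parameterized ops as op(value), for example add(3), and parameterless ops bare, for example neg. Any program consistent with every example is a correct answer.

mul(-6) | neg

Check, running the answer program on each example:
  3 -> -18 -> 18
  20 -> -120 -> 120
  10 -> -60 -> 60
  -26 -> 156 -> -156
  -32 -> 192 -> -192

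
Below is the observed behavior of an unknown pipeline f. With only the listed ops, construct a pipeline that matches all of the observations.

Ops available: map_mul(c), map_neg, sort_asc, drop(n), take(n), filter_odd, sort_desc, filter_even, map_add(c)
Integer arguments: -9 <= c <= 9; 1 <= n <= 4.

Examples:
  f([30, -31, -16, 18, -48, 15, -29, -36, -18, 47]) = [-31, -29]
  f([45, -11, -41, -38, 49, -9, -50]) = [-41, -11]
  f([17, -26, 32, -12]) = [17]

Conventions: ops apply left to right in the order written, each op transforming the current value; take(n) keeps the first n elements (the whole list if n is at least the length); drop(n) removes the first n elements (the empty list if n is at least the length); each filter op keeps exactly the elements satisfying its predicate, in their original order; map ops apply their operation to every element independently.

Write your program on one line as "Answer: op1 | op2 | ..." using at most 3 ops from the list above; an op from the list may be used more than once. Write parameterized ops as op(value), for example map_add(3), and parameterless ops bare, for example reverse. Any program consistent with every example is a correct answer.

sort_asc | take(4) | filter_odd

Check, running the answer program on each example:
  [30, -31, -16, 18, -48, 15, -29, -36, -18, 47] -> [-48, -36, -31, -29, -18, -16, 15, 18, 30, 47] -> [-48, -36, -31, -29] -> [-31, -29]
  [45, -11, -41, -38, 49, -9, -50] -> [-50, -41, -38, -11, -9, 45, 49] -> [-50, -41, -38, -11] -> [-41, -11]
  [17, -26, 32, -12] -> [-26, -12, 17, 32] -> [-26, -12, 17, 32] -> [17]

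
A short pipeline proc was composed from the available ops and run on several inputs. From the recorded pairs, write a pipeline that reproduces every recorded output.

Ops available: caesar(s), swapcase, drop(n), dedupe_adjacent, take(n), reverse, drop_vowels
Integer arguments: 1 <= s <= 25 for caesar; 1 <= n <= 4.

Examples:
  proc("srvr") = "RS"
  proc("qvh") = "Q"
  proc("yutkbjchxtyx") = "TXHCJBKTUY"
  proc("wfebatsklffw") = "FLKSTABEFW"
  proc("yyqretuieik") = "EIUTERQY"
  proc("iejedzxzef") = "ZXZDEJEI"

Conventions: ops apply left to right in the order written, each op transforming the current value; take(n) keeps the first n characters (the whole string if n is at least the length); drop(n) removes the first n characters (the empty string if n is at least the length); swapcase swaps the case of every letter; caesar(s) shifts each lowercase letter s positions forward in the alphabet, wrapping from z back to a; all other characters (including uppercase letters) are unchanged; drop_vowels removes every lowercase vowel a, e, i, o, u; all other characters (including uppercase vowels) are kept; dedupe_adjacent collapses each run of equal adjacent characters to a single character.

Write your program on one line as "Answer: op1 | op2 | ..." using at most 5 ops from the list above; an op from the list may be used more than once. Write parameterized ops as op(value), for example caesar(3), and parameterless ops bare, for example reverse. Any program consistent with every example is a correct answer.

reverse | drop(2) | dedupe_adjacent | swapcase

Check, running the answer program on each example:
  "srvr" -> "rvrs" -> "rs" -> "rs" -> "RS"
  "qvh" -> "hvq" -> "q" -> "q" -> "Q"
  "yutkbjchxtyx" -> "xytxhcjbktuy" -> "txhcjbktuy" -> "txhcjbktuy" -> "TXHCJBKTUY"
  "wfebatsklffw" -> "wfflkstabefw" -> "flkstabefw" -> "flkstabefw" -> "FLKSTABEFW"
  "yyqretuieik" -> "kieiuterqyy" -> "eiuterqyy" -> "eiuterqy" -> "EIUTERQY"
  "iejedzxzef" -> "fezxzdejei" -> "zxzdejei" -> "zxzdejei" -> "ZXZDEJEI"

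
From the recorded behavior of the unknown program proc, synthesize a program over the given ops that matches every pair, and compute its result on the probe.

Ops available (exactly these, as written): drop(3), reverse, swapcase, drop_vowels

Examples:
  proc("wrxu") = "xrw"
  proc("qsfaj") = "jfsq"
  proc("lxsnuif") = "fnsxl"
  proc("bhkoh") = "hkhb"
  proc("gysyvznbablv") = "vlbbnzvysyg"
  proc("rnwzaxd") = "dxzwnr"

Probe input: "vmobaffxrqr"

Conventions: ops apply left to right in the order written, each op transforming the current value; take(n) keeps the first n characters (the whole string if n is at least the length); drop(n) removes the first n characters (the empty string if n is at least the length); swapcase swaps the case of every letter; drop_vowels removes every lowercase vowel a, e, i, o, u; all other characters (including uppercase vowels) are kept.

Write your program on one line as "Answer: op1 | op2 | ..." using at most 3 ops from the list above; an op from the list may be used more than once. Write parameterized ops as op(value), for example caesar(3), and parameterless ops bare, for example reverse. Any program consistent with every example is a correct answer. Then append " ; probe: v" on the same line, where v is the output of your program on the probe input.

reverse | drop_vowels ; probe: "rqrxffbmv"

Check, running the answer program on each example:
  "wrxu" -> "uxrw" -> "xrw"
  "qsfaj" -> "jafsq" -> "jfsq"
  "lxsnuif" -> "fiunsxl" -> "fnsxl"
  "bhkoh" -> "hokhb" -> "hkhb"
  "gysyvznbablv" -> "vlbabnzvysyg" -> "vlbbnzvysyg"
  "rnwzaxd" -> "dxazwnr" -> "dxzwnr"
  probe: "vmobaffxrqr" -> "rqrxffabomv" -> "rqrxffbmv"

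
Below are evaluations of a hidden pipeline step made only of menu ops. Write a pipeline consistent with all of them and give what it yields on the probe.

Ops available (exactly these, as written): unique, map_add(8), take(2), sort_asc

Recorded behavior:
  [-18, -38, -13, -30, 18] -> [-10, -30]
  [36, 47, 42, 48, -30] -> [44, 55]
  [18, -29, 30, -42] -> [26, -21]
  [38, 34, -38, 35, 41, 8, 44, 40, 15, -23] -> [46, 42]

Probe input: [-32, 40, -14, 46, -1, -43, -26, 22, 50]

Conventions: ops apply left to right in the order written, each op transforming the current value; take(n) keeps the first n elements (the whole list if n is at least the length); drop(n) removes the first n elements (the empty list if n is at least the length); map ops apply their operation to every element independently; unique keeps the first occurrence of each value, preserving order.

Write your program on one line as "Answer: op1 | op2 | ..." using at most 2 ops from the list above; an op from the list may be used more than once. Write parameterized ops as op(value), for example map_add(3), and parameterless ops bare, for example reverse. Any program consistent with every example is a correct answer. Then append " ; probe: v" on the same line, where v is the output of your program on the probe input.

take(2) | map_add(8) ; probe: [-24, 48]

Check, running the answer program on each example:
  [-18, -38, -13, -30, 18] -> [-18, -38] -> [-10, -30]
  [36, 47, 42, 48, -30] -> [36, 47] -> [44, 55]
  [18, -29, 30, -42] -> [18, -29] -> [26, -21]
  [38, 34, -38, 35, 41, 8, 44, 40, 15, -23] -> [38, 34] -> [46, 42]
  probe: [-32, 40, -14, 46, -1, -43, -26, 22, 50] -> [-32, 40] -> [-24, 48]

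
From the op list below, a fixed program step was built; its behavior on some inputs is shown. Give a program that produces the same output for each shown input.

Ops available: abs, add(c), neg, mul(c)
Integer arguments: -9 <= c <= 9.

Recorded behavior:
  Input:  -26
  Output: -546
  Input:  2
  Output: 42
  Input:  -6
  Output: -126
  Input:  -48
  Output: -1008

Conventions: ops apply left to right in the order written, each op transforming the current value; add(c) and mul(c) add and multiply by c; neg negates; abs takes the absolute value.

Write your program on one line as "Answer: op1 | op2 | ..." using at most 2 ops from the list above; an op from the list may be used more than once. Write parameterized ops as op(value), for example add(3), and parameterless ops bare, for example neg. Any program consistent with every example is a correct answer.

mul(3) | mul(7)

Check, running the answer program on each example:
  -26 -> -78 -> -546
  2 -> 6 -> 42
  -6 -> -18 -> -126
  -48 -> -144 -> -1008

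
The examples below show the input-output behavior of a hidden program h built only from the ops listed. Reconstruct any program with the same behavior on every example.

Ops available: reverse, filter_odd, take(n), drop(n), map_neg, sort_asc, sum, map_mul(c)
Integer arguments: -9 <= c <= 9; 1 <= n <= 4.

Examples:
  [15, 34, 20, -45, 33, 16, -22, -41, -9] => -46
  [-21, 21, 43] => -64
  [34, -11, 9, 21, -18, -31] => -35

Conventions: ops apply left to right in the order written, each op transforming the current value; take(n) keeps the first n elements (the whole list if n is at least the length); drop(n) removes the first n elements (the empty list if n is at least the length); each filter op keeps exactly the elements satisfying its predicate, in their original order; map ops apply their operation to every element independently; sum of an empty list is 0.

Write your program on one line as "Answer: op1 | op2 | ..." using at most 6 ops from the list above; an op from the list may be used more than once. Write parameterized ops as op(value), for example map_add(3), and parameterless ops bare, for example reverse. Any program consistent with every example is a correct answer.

reverse | sort_asc | map_neg | drop(1) | sum

Check, running the answer program on each example:
  [15, 34, 20, -45, 33, 16, -22, -41, -9] -> [-9, -41, -22, 16, 33, -45, 20, 34, 15] -> [-45, -41, -22, -9, 15, 16, 20, 33, 34] -> [45, 41, 22, 9, -15, -16, -20, -33, -34] -> [41, 22, 9, -15, -16, -20, -33, -34] -> -46
  [-21, 21, 43] -> [43, 21, -21] -> [-21, 21, 43] -> [21, -21, -43] -> [-21, -43] -> -64
  [34, -11, 9, 21, -18, -31] -> [-31, -18, 21, 9, -11, 34] -> [-31, -18, -11, 9, 21, 34] -> [31, 18, 11, -9, -21, -34] -> [18, 11, -9, -21, -34] -> -35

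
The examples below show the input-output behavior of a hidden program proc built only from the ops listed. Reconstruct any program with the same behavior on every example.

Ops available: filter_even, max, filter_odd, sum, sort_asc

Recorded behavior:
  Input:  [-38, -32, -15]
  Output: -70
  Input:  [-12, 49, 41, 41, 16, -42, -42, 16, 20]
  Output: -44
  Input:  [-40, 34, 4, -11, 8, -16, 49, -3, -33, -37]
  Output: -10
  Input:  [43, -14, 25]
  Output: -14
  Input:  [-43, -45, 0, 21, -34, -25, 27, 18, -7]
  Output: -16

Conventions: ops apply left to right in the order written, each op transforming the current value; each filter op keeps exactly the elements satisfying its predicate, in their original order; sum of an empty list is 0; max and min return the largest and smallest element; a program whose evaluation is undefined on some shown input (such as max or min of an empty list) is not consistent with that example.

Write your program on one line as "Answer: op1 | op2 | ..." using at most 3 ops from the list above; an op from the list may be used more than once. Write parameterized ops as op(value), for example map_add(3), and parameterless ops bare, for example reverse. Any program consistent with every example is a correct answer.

filter_even | sort_asc | sum

Check, running the answer program on each example:
  [-38, -32, -15] -> [-38, -32] -> [-38, -32] -> -70
  [-12, 49, 41, 41, 16, -42, -42, 16, 20] -> [-12, 16, -42, -42, 16, 20] -> [-42, -42, -12, 16, 16, 20] -> -44
  [-40, 34, 4, -11, 8, -16, 49, -3, -33, -37] -> [-40, 34, 4, 8, -16] -> [-40, -16, 4, 8, 34] -> -10
  [43, -14, 25] -> [-14] -> [-14] -> -14
  [-43, -45, 0, 21, -34, -25, 27, 18, -7] -> [0, -34, 18] -> [-34, 0, 18] -> -16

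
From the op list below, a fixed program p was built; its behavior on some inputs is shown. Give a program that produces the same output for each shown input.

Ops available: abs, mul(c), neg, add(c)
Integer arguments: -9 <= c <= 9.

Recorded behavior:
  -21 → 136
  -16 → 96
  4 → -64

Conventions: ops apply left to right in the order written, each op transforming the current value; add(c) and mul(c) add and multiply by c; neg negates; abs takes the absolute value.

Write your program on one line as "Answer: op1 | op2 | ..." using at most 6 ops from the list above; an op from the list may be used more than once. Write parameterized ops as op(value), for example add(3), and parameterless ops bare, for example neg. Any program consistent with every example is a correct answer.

add(-3) | add(-8) | add(9) | add(6) | mul(-8)

Check, running the answer program on each example:
  -21 -> -24 -> -32 -> -23 -> -17 -> 136
  -16 -> -19 -> -27 -> -18 -> -12 -> 96
  4 -> 1 -> -7 -> 2 -> 8 -> -64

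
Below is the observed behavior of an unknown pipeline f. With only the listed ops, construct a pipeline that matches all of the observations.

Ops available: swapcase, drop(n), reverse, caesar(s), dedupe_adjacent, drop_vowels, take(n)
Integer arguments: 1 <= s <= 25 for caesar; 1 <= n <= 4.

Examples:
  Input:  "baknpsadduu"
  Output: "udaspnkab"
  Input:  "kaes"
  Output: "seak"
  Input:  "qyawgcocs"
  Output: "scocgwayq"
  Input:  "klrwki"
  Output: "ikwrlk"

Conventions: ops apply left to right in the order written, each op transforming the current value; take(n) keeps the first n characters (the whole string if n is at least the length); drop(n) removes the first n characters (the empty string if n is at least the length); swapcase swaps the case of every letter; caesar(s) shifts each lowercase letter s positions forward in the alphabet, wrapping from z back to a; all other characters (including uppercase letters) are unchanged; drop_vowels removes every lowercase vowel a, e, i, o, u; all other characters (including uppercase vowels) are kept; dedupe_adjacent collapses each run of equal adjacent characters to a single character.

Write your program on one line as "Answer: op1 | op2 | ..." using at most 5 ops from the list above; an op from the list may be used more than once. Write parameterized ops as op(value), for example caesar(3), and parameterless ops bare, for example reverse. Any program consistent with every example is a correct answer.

dedupe_adjacent | swapcase | reverse | swapcase

Check, running the answer program on each example:
  "baknpsadduu" -> "baknpsadu" -> "BAKNPSADU" -> "UDASPNKAB" -> "udaspnkab"
  "kaes" -> "kaes" -> "KAES" -> "SEAK" -> "seak"
  "qyawgcocs" -> "qyawgcocs" -> "QYAWGCOCS" -> "SCOCGWAYQ" -> "scocgwayq"
  "klrwki" -> "klrwki" -> "KLRWKI" -> "IKWRLK" -> "ikwrlk"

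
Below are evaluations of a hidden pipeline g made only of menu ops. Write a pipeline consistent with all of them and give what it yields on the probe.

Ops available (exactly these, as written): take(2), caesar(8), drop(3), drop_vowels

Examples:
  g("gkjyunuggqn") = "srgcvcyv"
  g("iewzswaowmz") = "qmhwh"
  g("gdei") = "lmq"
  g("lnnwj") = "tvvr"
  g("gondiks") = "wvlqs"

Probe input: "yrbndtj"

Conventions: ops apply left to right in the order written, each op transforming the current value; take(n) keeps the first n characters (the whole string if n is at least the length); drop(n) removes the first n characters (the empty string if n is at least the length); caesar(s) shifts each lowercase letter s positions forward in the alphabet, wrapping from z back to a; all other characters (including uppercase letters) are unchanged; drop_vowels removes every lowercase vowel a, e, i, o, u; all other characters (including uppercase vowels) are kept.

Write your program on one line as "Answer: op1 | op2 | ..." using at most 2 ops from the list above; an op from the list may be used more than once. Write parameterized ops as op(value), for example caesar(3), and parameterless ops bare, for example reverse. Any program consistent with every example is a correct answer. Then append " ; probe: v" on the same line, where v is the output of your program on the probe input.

caesar(8) | drop_vowels ; probe: "gzjvlbr"

Check, running the answer program on each example:
  "gkjyunuggqn" -> "osrgcvcooyv" -> "srgcvcyv"
  "iewzswaowmz" -> "qmehaeiweuh" -> "qmhwh"
  "gdei" -> "olmq" -> "lmq"
  "lnnwj" -> "tvver" -> "tvvr"
  "gondiks" -> "owvlqsa" -> "wvlqs"
  probe: "yrbndtj" -> "gzjvlbr" -> "gzjvlbr"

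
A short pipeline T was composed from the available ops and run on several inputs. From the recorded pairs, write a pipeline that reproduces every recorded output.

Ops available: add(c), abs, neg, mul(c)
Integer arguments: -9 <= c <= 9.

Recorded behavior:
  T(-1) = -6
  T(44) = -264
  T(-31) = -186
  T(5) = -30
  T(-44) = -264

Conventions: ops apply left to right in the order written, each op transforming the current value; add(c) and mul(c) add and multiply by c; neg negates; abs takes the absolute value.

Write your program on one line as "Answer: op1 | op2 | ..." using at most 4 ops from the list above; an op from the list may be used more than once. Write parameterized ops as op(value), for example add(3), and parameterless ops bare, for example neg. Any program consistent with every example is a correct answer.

mul(6) | abs | neg

Check, running the answer program on each example:
  -1 -> -6 -> 6 -> -6
  44 -> 264 -> 264 -> -264
  -31 -> -186 -> 186 -> -186
  5 -> 30 -> 30 -> -30
  -44 -> -264 -> 264 -> -264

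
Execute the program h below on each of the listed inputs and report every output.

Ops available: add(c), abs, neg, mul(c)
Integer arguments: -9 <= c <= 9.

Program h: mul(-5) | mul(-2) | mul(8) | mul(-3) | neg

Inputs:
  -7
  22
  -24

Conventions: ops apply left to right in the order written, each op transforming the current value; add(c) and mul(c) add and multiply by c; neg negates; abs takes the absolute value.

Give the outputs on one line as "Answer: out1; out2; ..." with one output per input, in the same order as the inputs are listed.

-1680; 5280; -5760

Execution, op by op:
  -7 -> 35 -> -70 -> -560 -> 1680 -> -1680
  22 -> -110 -> 220 -> 1760 -> -5280 -> 5280
  -24 -> 120 -> -240 -> -1920 -> 5760 -> -5760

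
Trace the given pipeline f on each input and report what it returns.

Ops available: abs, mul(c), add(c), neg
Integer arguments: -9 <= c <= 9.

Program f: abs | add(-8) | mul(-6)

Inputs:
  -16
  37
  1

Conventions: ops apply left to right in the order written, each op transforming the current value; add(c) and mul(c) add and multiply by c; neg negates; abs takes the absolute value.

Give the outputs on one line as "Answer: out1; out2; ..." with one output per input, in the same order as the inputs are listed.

-48; -174; 42

Execution, op by op:
  -16 -> 16 -> 8 -> -48
  37 -> 37 -> 29 -> -174
  1 -> 1 -> -7 -> 42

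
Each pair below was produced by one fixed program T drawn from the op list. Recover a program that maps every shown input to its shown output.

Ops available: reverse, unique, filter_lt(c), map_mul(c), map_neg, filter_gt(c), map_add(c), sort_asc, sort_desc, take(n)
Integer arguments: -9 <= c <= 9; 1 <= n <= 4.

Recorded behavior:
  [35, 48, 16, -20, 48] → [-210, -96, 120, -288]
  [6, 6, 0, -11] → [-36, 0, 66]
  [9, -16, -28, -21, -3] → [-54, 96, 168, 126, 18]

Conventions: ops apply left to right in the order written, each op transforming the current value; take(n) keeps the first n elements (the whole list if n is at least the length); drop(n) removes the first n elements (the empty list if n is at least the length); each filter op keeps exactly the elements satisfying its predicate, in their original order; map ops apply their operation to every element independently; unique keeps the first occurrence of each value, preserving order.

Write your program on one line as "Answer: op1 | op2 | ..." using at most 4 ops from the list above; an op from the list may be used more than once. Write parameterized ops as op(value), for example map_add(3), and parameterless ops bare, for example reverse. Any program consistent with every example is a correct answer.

reverse | map_mul(-6) | unique | reverse

Check, running the answer program on each example:
  [35, 48, 16, -20, 48] -> [48, -20, 16, 48, 35] -> [-288, 120, -96, -288, -210] -> [-288, 120, -96, -210] -> [-210, -96, 120, -288]
  [6, 6, 0, -11] -> [-11, 0, 6, 6] -> [66, 0, -36, -36] -> [66, 0, -36] -> [-36, 0, 66]
  [9, -16, -28, -21, -3] -> [-3, -21, -28, -16, 9] -> [18, 126, 168, 96, -54] -> [18, 126, 168, 96, -54] -> [-54, 96, 168, 126, 18]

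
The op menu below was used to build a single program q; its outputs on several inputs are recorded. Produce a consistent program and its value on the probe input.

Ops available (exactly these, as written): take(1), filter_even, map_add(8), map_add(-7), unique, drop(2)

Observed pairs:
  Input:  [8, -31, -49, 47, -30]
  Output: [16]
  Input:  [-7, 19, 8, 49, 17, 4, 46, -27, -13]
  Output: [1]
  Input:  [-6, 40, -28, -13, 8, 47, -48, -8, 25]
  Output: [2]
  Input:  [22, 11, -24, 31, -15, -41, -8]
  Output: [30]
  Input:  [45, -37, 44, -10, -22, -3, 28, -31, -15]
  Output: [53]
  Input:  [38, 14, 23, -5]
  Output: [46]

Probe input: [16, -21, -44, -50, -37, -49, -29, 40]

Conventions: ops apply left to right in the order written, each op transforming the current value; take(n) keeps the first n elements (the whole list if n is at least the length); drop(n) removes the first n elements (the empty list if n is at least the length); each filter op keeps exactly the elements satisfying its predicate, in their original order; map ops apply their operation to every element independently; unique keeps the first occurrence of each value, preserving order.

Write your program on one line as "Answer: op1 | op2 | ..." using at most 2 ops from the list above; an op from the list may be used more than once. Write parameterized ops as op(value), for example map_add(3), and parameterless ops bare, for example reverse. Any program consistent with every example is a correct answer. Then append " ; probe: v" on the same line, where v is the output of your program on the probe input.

take(1) | map_add(8) ; probe: [24]

Check, running the answer program on each example:
  [8, -31, -49, 47, -30] -> [8] -> [16]
  [-7, 19, 8, 49, 17, 4, 46, -27, -13] -> [-7] -> [1]
  [-6, 40, -28, -13, 8, 47, -48, -8, 25] -> [-6] -> [2]
  [22, 11, -24, 31, -15, -41, -8] -> [22] -> [30]
  [45, -37, 44, -10, -22, -3, 28, -31, -15] -> [45] -> [53]
  [38, 14, 23, -5] -> [38] -> [46]
  probe: [16, -21, -44, -50, -37, -49, -29, 40] -> [16] -> [24]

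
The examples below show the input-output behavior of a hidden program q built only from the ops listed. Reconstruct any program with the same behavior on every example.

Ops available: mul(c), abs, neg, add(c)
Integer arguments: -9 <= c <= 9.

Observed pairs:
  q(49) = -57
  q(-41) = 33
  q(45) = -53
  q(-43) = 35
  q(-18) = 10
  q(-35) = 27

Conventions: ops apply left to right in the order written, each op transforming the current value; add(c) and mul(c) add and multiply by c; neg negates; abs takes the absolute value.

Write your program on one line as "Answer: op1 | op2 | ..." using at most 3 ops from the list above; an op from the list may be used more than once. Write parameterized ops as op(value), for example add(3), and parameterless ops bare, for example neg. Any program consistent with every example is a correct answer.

add(7) | neg | add(-1)

Check, running the answer program on each example:
  49 -> 56 -> -56 -> -57
  -41 -> -34 -> 34 -> 33
  45 -> 52 -> -52 -> -53
  -43 -> -36 -> 36 -> 35
  -18 -> -11 -> 11 -> 10
  -35 -> -28 -> 28 -> 27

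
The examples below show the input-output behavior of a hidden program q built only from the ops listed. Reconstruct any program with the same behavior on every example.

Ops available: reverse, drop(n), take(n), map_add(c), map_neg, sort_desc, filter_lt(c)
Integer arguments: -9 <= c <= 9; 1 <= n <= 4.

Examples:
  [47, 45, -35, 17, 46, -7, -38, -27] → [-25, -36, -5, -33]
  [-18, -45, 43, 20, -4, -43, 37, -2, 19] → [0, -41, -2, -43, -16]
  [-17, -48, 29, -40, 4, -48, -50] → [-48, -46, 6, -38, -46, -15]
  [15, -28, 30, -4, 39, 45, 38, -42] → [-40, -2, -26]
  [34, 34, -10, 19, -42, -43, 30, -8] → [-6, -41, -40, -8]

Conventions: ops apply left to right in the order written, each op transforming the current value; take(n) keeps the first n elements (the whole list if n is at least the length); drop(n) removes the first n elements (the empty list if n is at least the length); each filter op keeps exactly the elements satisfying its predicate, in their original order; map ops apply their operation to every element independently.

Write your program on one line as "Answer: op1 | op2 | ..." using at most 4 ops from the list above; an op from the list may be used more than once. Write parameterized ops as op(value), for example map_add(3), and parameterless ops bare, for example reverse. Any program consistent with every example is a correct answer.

filter_lt(7) | reverse | map_add(2)

Check, running the answer program on each example:
  [47, 45, -35, 17, 46, -7, -38, -27] -> [-35, -7, -38, -27] -> [-27, -38, -7, -35] -> [-25, -36, -5, -33]
  [-18, -45, 43, 20, -4, -43, 37, -2, 19] -> [-18, -45, -4, -43, -2] -> [-2, -43, -4, -45, -18] -> [0, -41, -2, -43, -16]
  [-17, -48, 29, -40, 4, -48, -50] -> [-17, -48, -40, 4, -48, -50] -> [-50, -48, 4, -40, -48, -17] -> [-48, -46, 6, -38, -46, -15]
  [15, -28, 30, -4, 39, 45, 38, -42] -> [-28, -4, -42] -> [-42, -4, -28] -> [-40, -2, -26]
  [34, 34, -10, 19, -42, -43, 30, -8] -> [-10, -42, -43, -8] -> [-8, -43, -42, -10] -> [-6, -41, -40, -8]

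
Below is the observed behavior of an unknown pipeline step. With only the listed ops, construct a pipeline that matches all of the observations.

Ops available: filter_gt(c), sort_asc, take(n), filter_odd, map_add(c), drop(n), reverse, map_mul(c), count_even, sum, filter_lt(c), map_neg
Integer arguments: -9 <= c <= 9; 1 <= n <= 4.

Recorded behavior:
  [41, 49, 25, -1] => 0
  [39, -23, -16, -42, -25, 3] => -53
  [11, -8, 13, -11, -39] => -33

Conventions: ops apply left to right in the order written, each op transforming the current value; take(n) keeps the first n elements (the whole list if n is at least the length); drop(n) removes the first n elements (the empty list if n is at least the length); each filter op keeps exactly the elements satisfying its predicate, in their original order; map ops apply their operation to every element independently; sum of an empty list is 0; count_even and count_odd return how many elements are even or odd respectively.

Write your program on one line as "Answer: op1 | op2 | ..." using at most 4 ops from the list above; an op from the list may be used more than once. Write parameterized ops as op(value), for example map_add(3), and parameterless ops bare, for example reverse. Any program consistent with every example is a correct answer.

filter_lt(-4) | take(2) | map_add(-7) | sum

Check, running the answer program on each example:
  [41, 49, 25, -1] -> [] -> [] -> [] -> 0
  [39, -23, -16, -42, -25, 3] -> [-23, -16, -42, -25] -> [-23, -16] -> [-30, -23] -> -53
  [11, -8, 13, -11, -39] -> [-8, -11, -39] -> [-8, -11] -> [-15, -18] -> -33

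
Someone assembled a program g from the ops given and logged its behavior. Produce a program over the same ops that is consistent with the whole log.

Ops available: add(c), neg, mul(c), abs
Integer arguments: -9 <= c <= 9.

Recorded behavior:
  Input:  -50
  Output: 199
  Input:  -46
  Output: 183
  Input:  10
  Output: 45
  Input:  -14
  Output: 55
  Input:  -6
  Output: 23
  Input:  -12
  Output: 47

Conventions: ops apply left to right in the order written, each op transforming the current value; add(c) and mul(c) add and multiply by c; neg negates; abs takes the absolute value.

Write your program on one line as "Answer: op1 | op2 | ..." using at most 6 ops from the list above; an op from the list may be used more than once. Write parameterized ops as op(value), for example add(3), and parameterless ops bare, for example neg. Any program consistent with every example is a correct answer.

mul(-4) | add(-3) | abs | add(8) | add(-6)

Check, running the answer program on each example:
  -50 -> 200 -> 197 -> 197 -> 205 -> 199
  -46 -> 184 -> 181 -> 181 -> 189 -> 183
  10 -> -40 -> -43 -> 43 -> 51 -> 45
  -14 -> 56 -> 53 -> 53 -> 61 -> 55
  -6 -> 24 -> 21 -> 21 -> 29 -> 23
  -12 -> 48 -> 45 -> 45 -> 53 -> 47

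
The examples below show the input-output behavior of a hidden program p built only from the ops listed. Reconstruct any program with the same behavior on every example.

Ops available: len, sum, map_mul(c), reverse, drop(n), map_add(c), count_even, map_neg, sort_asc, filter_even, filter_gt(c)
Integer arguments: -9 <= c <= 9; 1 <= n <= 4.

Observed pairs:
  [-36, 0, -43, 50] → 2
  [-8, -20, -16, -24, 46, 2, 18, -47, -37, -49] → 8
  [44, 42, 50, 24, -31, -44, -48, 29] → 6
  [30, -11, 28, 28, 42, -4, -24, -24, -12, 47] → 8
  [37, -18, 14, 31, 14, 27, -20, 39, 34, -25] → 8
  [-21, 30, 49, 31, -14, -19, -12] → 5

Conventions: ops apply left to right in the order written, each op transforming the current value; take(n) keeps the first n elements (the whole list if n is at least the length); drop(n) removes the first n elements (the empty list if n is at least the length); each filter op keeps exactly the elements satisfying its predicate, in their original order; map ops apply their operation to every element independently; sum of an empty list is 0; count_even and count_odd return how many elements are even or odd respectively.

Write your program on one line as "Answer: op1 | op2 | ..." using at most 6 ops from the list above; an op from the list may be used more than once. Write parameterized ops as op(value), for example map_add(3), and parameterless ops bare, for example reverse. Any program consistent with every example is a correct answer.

map_neg | sort_asc | drop(2) | map_neg | map_mul(-2) | len

Check, running the answer program on each example:
  [-36, 0, -43, 50] -> [36, 0, 43, -50] -> [-50, 0, 36, 43] -> [36, 43] -> [-36, -43] -> [72, 86] -> 2
  [-8, -20, -16, -24, 46, 2, 18, -47, -37, -49] -> [8, 20, 16, 24, -46, -2, -18, 47, 37, 49] -> [-46, -18, -2, 8, 16, 20, 24, 37, 47, 49] -> [-2, 8, 16, 20, 24, 37, 47, 49] -> [2, -8, -16, -20, -24, -37, -47, -49] -> [-4, 16, 32, 40, 48, 74, 94, 98] -> 8
  [44, 42, 50, 24, -31, -44, -48, 29] -> [-44, -42, -50, -24, 31, 44, 48, -29] -> [-50, -44, -42, -29, -24, 31, 44, 48] -> [-42, -29, -24, 31, 44, 48] -> [42, 29, 24, -31, -44, -48] -> [-84, -58, -48, 62, 88, 96] -> 6
  [30, -11, 28, 28, 42, -4, -24, -24, -12, 47] -> [-30, 11, -28, -28, -42, 4, 24, 24, 12, -47] -> [-47, -42, -30, -28, -28, 4, 11, 12, 24, 24] -> [-30, -28, -28, 4, 11, 12, 24, 24] -> [30, 28, 28, -4, -11, -12, -24, -24] -> [-60, -56, -56, 8, 22, 24, 48, 48] -> 8
  [37, -18, 14, 31, 14, 27, -20, 39, 34, -25] -> [-37, 18, -14, -31, -14, -27, 20, -39, -34, 25] -> [-39, -37, -34, -31, -27, -14, -14, 18, 20, 25] -> [-34, -31, -27, -14, -14, 18, 20, 25] -> [34, 31, 27, 14, 14, -18, -20, -25] -> [-68, -62, -54, -28, -28, 36, 40, 50] -> 8
  [-21, 30, 49, 31, -14, -19, -12] -> [21, -30, -49, -31, 14, 19, 12] -> [-49, -31, -30, 12, 14, 19, 21] -> [-30, 12, 14, 19, 21] -> [30, -12, -14, -19, -21] -> [-60, 24, 28, 38, 42] -> 5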